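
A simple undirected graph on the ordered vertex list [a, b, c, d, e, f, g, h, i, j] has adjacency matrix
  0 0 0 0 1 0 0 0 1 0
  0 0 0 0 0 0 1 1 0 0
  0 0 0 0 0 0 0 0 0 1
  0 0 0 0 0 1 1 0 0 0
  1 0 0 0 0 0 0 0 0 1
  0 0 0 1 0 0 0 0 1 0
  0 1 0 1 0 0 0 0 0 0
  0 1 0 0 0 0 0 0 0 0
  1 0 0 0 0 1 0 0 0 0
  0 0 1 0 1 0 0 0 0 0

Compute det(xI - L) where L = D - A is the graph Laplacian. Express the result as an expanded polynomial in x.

Reading degrees in the order [a, b, c, d, e, f, g, h, i, j] gives [2, 2, 1, 2, 2, 2, 2, 1, 2, 2]; set D = diag(2, 2, 1, 2, 2, 2, 2, 1, 2, 2) and form L = D - A. Computing det(xI - L) by cofactor expansion (or equivalently via sum-over-permutations) gives x^10 - 18x^9 + 136x^8 - 560x^7 + 1365x^6 - 2002x^5 + 1716x^4 - 792x^3 + 165x^2 - 10x. The coefficient of x^9 equals -trace(L) = -18, matching the sum of degrees. The largest eigenvalue, 3.9021, is at most the vertex count 10. The eigenvalues sum to 18, which equals trace(L) = 2|E|.

x^10 - 18x^9 + 136x^8 - 560x^7 + 1365x^6 - 2002x^5 + 1716x^4 - 792x^3 + 165x^2 - 10x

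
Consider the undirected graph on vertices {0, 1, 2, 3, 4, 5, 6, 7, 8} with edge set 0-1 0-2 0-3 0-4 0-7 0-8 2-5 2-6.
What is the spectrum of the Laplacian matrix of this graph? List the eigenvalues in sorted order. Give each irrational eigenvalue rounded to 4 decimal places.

[0, 0.3572, 1, 1, 1, 1, 1, 3.5554, 7.0874]

Each diagonal entry of L is the vertex degree and each off-diagonal entry is -1 where an edge is present, 0 otherwise; in the order [0, 1, 2, 3, 4, 5, 6, 7, 8] the diagonal is [6, 1, 3, 1, 1, 1, 1, 1, 1]. Since every row of L sums to 0, the all-ones vector is in the kernel and 0 is an eigenvalue. The single zero eigenvalue shows the graph is connected. The largest eigenvalue, 7.0874, is at most the vertex count 9. There is one zero in the spectrum, matching the 1 component.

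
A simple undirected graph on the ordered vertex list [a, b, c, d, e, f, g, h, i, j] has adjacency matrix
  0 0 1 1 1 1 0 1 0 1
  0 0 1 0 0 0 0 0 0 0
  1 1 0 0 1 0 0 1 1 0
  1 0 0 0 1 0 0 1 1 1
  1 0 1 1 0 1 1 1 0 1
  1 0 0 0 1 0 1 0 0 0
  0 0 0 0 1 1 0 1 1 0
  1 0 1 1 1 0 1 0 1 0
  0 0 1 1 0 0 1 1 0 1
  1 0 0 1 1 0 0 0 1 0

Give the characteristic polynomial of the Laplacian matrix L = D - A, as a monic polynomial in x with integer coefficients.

x^10 - 46x^9 + 916x^8 - 10330x^7 + 72397x^6 - 325098x^5 + 927461x^4 - 1599518x^3 + 1478419x^2 - 531810x

Reading degrees in the order [a, b, c, d, e, f, g, h, i, j] gives [6, 1, 5, 5, 7, 3, 4, 6, 5, 4]; set D = diag(6, 1, 5, 5, 7, 3, 4, 6, 5, 4) and form L = D - A. L has integer entries, so p(x) = det(xI - L) has integer coefficients. Expanding the determinant yields x^10 - 46x^9 + 916x^8 - 10330x^7 + 72397x^6 - 325098x^5 + 927461x^4 - 1599518x^3 + 1478419x^2 - 531810x. The constant term is 0 because L is singular (the all-ones vector lies in its kernel). The eigenvalues sum to 46, which equals trace(L) = 2|E|.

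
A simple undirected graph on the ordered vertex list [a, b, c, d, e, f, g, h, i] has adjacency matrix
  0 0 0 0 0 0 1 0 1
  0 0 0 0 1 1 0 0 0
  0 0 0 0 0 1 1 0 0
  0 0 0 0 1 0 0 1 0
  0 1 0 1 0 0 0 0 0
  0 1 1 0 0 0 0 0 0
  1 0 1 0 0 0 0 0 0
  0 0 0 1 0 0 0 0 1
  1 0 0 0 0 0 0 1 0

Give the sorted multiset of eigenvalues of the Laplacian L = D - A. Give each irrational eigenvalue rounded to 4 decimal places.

[0, 0.4679, 0.4679, 1.6527, 1.6527, 3, 3, 3.8794, 3.8794]

With the vertex order [a, b, c, d, e, f, g, h, i], the degrees are [2, 2, 2, 2, 2, 2, 2, 2, 2], giving D = diag(2, 2, 2, 2, 2, 2, 2, 2, 2) and L = D - A. Diagonalising L (or applying a numerical eigensolver to the 9x9 matrix) gives the spectrum above. By the matrix-tree theorem the graph has (1/9) * product of the nonzero eigenvalues = 9 spanning trees.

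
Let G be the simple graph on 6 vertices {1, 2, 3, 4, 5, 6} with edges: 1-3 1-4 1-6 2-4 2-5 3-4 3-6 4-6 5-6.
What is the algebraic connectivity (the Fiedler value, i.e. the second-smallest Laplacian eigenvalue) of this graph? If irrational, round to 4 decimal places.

1.2679

With the vertex order [1, 2, 3, 4, 5, 6], the degrees are [3, 2, 3, 4, 2, 4], giving D = diag(3, 2, 3, 4, 2, 4) and L = D - A. The sorted Laplacian eigenvalues are [0, 1.2679, 2.5858, 4, 4.7321, 5.4142]; the algebraic connectivity is the second entry, 1.2679. By the matrix-tree theorem the graph has (1/6) * product of the nonzero eigenvalues = 56 spanning trees. The eigenvalues sum to 18, which equals trace(L) = 2|E|.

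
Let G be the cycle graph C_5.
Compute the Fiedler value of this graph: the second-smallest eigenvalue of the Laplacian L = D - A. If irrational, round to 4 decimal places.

The graph has 5 vertices and degree multiset [2, 2, 2, 2, 2]; D is the diagonal matrix of degrees and L = D - A. The sorted Laplacian eigenvalues are [0, 1.3820, 1.3820, 3.6180, 3.6180]; the algebraic connectivity is the second entry, 1.3820. The largest eigenvalue, 3.6180, is at most the vertex count 5. The eigenvalues sum to 10, which equals trace(L) = 2|E|.

1.3820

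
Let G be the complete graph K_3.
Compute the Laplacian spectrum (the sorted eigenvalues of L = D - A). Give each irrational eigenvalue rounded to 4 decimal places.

[0, 3, 3]

The graph has 3 vertices and degree multiset [2, 2, 2]; D is the diagonal matrix of degrees and L = D - A. Diagonalising L (or applying a numerical eigensolver to the 3x3 matrix) gives the spectrum above. The single zero eigenvalue shows the graph is connected. The largest eigenvalue, 3, is at most the vertex count 3.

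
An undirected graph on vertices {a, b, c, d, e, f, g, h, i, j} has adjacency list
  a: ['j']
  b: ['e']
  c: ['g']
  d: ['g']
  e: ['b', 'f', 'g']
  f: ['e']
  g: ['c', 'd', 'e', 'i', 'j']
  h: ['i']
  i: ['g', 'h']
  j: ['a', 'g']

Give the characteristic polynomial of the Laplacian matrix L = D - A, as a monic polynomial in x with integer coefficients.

x^10 - 18x^9 + 129x^8 - 484x^7 + 1046x^6 - 1348x^5 + 1037x^4 - 460x^3 + 107x^2 - 10x

Each diagonal entry of L is the vertex degree and each off-diagonal entry is -1 where an edge is present, 0 otherwise; in the order [a, b, c, d, e, f, g, h, i, j] the diagonal is [1, 1, 1, 1, 3, 1, 5, 1, 2, 2]. L has integer entries, so p(x) = det(xI - L) has integer coefficients. Expanding the determinant yields x^10 - 18x^9 + 129x^8 - 484x^7 + 1046x^6 - 1348x^5 + 1037x^4 - 460x^3 + 107x^2 - 10x. The coefficient of x^9 equals -trace(L) = -18, matching the sum of degrees. The eigenvalues sum to 18, which equals trace(L) = 2|E|.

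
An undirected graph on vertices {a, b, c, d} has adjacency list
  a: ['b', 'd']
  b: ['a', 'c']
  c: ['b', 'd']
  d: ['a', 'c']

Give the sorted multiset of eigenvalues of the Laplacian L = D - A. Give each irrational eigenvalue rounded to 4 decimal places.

[0, 2, 2, 4]

With the vertex order [a, b, c, d], the degrees are [2, 2, 2, 2], giving D = diag(2, 2, 2, 2) and L = D - A. Since every row of L sums to 0, the all-ones vector is in the kernel and 0 is an eigenvalue. The single zero eigenvalue shows the graph is connected. There is one zero in the spectrum, matching the 1 component.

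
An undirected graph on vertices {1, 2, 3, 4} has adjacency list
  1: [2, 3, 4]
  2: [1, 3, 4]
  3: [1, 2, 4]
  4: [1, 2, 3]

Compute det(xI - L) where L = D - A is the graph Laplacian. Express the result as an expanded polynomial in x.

x^4 - 12x^3 + 48x^2 - 64x

Reading degrees in the order [1, 2, 3, 4] gives [3, 3, 3, 3]; set D = diag(3, 3, 3, 3) and form L = D - A. Computing det(xI - L) by cofactor expansion (or equivalently via sum-over-permutations) gives x^4 - 12x^3 + 48x^2 - 64x. The coefficient of x^3 equals -trace(L) = -12, matching the sum of degrees.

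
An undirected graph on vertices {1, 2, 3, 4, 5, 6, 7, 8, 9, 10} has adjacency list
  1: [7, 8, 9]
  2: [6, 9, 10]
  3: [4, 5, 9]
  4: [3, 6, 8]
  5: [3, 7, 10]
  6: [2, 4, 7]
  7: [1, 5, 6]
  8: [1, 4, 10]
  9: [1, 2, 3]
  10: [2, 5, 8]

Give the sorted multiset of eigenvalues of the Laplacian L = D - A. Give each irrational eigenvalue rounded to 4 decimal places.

[0, 2, 2, 2, 2, 2, 5, 5, 5, 5]

With the vertex order [1, 2, 3, 4, 5, 6, 7, 8, 9, 10], the degrees are [3, 3, 3, 3, 3, 3, 3, 3, 3, 3], giving D = diag(3, 3, 3, 3, 3, 3, 3, 3, 3, 3) and L = D - A. L is symmetric positive semidefinite, so every eigenvalue is real and nonnegative. The single zero eigenvalue shows the graph is connected.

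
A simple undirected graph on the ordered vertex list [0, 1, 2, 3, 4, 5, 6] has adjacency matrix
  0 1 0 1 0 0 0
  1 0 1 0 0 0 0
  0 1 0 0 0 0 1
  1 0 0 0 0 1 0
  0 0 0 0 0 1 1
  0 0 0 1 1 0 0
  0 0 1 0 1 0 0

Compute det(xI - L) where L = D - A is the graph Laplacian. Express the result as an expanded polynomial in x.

With the vertex order [0, 1, 2, 3, 4, 5, 6], the degrees are [2, 2, 2, 2, 2, 2, 2], giving D = diag(2, 2, 2, 2, 2, 2, 2) and L = D - A. Computing det(xI - L) by cofactor expansion (or equivalently via sum-over-permutations) gives x^7 - 14x^6 + 77x^5 - 210x^4 + 294x^3 - 196x^2 + 49x. Since p(0) = det(-L) = 0, x divides p(x). The eigenvalues sum to 14, which equals trace(L) = 2|E|.

x^7 - 14x^6 + 77x^5 - 210x^4 + 294x^3 - 196x^2 + 49x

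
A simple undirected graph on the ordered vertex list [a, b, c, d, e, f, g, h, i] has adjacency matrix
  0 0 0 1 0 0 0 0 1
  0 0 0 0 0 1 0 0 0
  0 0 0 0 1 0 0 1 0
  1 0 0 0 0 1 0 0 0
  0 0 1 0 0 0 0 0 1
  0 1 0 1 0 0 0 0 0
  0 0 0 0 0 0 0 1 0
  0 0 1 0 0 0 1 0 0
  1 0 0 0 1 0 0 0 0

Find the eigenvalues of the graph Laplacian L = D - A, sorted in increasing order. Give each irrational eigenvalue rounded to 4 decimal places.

Each diagonal entry of L is the vertex degree and each off-diagonal entry is -1 where an edge is present, 0 otherwise; in the order [a, b, c, d, e, f, g, h, i] the diagonal is [2, 1, 2, 2, 2, 2, 1, 2, 2]. L is symmetric positive semidefinite, so every eigenvalue is real and nonnegative. The eigenvalues sum to 16, which equals trace(L) = 2|E|. By the matrix-tree theorem the graph has (1/9) * product of the nonzero eigenvalues = 1 spanning tree.

[0, 0.1206, 0.4679, 1, 1.6527, 2.3473, 3, 3.5321, 3.8794]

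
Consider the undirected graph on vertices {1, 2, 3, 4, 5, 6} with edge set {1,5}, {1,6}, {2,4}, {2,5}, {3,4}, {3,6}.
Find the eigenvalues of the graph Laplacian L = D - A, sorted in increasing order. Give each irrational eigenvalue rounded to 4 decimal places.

Each diagonal entry of L is the vertex degree and each off-diagonal entry is -1 where an edge is present, 0 otherwise; in the order [1, 2, 3, 4, 5, 6] the diagonal is [2, 2, 2, 2, 2, 2]. Since every row of L sums to 0, the all-ones vector is in the kernel and 0 is an eigenvalue. By the matrix-tree theorem the graph has (1/6) * product of the nonzero eigenvalues = 6 spanning trees.

[0, 1, 1, 3, 3, 4]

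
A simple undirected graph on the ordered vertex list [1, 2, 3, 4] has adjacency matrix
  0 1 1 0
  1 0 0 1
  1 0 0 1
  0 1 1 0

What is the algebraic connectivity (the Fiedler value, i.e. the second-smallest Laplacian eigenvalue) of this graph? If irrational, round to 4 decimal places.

With the vertex order [1, 2, 3, 4], the degrees are [2, 2, 2, 2], giving D = diag(2, 2, 2, 2) and L = D - A. Computing the eigenvalues of L and sorting gives [0, 2, 2, 4]. The Fiedler value lambda_2 = 2 is strictly positive, so the graph is connected. By the matrix-tree theorem the graph has (1/4) * product of the nonzero eigenvalues = 4 spanning trees.

2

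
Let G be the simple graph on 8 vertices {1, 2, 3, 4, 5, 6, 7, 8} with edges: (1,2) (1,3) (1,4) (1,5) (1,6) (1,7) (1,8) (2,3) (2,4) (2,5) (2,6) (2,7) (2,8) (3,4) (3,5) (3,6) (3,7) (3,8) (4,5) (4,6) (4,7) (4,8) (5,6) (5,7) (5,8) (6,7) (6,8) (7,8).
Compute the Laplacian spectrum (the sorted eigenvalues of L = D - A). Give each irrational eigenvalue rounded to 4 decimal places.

[0, 8, 8, 8, 8, 8, 8, 8]

With the vertex order [1, 2, 3, 4, 5, 6, 7, 8], the degrees are [7, 7, 7, 7, 7, 7, 7, 7], giving D = diag(7, 7, 7, 7, 7, 7, 7, 7) and L = D - A. L is symmetric positive semidefinite, so every eigenvalue is real and nonnegative. The single zero eigenvalue shows the graph is connected. There is one zero in the spectrum, matching the 1 component.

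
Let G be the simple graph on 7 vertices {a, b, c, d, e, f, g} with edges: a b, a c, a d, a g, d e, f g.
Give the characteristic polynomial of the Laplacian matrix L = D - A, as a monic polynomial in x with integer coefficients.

Reading degrees in the order [a, b, c, d, e, f, g] gives [4, 1, 1, 2, 1, 1, 2]; set D = diag(4, 1, 1, 2, 1, 1, 2) and form L = D - A. Computing det(xI - L) by cofactor expansion (or equivalently via sum-over-permutations) gives x^7 - 12x^6 + 52x^5 - 104x^4 + 100x^3 - 44x^2 + 7x. Since p(0) = det(-L) = 0, x divides p(x). There is one zero in the spectrum, matching the 1 component.

x^7 - 12x^6 + 52x^5 - 104x^4 + 100x^3 - 44x^2 + 7x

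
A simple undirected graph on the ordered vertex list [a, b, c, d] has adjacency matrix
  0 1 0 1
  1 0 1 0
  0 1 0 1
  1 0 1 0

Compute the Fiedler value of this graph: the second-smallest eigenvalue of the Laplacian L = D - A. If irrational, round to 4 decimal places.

2

Reading degrees in the order [a, b, c, d] gives [2, 2, 2, 2]; set D = diag(2, 2, 2, 2) and form L = D - A. The sorted Laplacian eigenvalues are [0, 2, 2, 4]; the algebraic connectivity is the second entry, 2. The largest eigenvalue, 4, is at most the vertex count 4.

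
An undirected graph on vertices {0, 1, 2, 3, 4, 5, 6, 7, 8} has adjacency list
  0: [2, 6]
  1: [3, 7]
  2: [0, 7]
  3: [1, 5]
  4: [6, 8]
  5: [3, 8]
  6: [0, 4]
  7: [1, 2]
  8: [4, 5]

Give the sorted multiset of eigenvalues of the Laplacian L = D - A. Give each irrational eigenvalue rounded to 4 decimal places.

[0, 0.4679, 0.4679, 1.6527, 1.6527, 3, 3, 3.8794, 3.8794]

Each diagonal entry of L is the vertex degree and each off-diagonal entry is -1 where an edge is present, 0 otherwise; in the order [0, 1, 2, 3, 4, 5, 6, 7, 8] the diagonal is [2, 2, 2, 2, 2, 2, 2, 2, 2]. L is symmetric positive semidefinite, so every eigenvalue is real and nonnegative. The single zero eigenvalue shows the graph is connected.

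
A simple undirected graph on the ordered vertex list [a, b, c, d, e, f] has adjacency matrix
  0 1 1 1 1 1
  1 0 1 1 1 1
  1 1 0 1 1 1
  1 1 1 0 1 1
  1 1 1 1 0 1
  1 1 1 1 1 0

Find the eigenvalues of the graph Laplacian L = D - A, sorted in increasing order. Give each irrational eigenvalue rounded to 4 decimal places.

[0, 6, 6, 6, 6, 6]

With the vertex order [a, b, c, d, e, f], the degrees are [5, 5, 5, 5, 5, 5], giving D = diag(5, 5, 5, 5, 5, 5) and L = D - A. Since every row of L sums to 0, the all-ones vector is in the kernel and 0 is an eigenvalue. The single zero eigenvalue shows the graph is connected. The eigenvalues sum to 30, which equals trace(L) = 2|E|. The largest eigenvalue, 6, is at most the vertex count 6.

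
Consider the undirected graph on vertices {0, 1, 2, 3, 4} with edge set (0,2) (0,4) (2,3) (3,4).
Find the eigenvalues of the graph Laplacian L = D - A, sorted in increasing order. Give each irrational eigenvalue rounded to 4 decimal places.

[0, 0, 2, 2, 4]

With the vertex order [0, 1, 2, 3, 4], the degrees are [2, 0, 2, 2, 2], giving D = diag(2, 0, 2, 2, 2) and L = D - A. Diagonalising L (or applying a numerical eigensolver to the 5x5 matrix) gives the spectrum above. The 2 zero eigenvalues correspond to the 2 connected components.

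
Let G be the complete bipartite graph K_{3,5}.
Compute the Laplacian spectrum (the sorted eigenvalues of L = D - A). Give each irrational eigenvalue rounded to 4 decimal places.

The graph has 8 vertices and degree multiset [5, 5, 5, 3, 3, 3, 3, 3]; D is the diagonal matrix of degrees and L = D - A. Since every row of L sums to 0, the all-ones vector is in the kernel and 0 is an eigenvalue. The eigenvalues sum to 30, which equals trace(L) = 2|E|.

[0, 3, 3, 3, 3, 5, 5, 8]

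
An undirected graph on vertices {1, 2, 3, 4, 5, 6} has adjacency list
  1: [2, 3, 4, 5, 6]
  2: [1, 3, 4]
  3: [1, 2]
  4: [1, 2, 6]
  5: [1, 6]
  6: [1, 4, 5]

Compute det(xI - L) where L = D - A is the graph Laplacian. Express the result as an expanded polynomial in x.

x^6 - 18x^5 + 123x^4 - 396x^3 + 595x^2 - 330x

Reading degrees in the order [1, 2, 3, 4, 5, 6] gives [5, 3, 2, 3, 2, 3]; set D = diag(5, 3, 2, 3, 2, 3) and form L = D - A. L has integer entries, so p(x) = det(xI - L) has integer coefficients. Expanding the determinant yields x^6 - 18x^5 + 123x^4 - 396x^3 + 595x^2 - 330x. Since p(0) = det(-L) = 0, x divides p(x). The eigenvalues sum to 18, which equals trace(L) = 2|E|.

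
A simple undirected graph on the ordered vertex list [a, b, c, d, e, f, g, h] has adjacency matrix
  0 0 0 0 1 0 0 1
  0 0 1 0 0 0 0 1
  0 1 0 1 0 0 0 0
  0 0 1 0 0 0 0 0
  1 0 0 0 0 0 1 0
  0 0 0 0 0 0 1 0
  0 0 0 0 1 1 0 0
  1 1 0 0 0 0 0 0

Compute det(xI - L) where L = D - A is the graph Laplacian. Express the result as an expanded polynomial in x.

Reading degrees in the order [a, b, c, d, e, f, g, h] gives [2, 2, 2, 1, 2, 1, 2, 2]; set D = diag(2, 2, 2, 1, 2, 1, 2, 2) and form L = D - A. L has integer entries, so p(x) = det(xI - L) has integer coefficients. Expanding the determinant yields x^8 - 14x^7 + 78x^6 - 220x^5 + 330x^4 - 252x^3 + 84x^2 - 8x. The coefficient of x^7 equals -trace(L) = -14, matching the sum of degrees. The largest eigenvalue, 3.8478, is at most the vertex count 8. The eigenvalues sum to 14, which equals trace(L) = 2|E|.

x^8 - 14x^7 + 78x^6 - 220x^5 + 330x^4 - 252x^3 + 84x^2 - 8x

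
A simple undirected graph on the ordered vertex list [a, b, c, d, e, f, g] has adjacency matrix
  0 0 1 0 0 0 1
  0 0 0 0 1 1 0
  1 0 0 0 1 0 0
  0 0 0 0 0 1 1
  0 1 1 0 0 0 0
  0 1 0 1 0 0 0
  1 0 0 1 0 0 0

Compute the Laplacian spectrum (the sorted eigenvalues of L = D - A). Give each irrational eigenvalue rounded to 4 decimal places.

[0, 0.7530, 0.7530, 2.4450, 2.4450, 3.8019, 3.8019]

Reading degrees in the order [a, b, c, d, e, f, g] gives [2, 2, 2, 2, 2, 2, 2]; set D = diag(2, 2, 2, 2, 2, 2, 2) and form L = D - A. Diagonalising L (or applying a numerical eigensolver to the 7x7 matrix) gives the spectrum above. There is one zero in the spectrum, matching the 1 component. By the matrix-tree theorem the graph has (1/7) * product of the nonzero eigenvalues = 7 spanning trees.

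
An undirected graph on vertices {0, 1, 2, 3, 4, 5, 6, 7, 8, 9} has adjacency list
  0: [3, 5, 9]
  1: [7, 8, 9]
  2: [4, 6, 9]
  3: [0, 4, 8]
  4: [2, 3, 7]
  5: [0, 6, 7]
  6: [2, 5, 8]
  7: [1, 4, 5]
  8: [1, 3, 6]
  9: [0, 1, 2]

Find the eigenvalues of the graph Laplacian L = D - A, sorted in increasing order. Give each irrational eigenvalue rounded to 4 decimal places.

Each diagonal entry of L is the vertex degree and each off-diagonal entry is -1 where an edge is present, 0 otherwise; in the order [0, 1, 2, 3, 4, 5, 6, 7, 8, 9] the diagonal is [3, 3, 3, 3, 3, 3, 3, 3, 3, 3]. Diagonalising L (or applying a numerical eigensolver to the 10x10 matrix) gives the spectrum above. The single zero eigenvalue shows the graph is connected. The eigenvalues sum to 30, which equals trace(L) = 2|E|. The largest eigenvalue, 5, is at most the vertex count 10.

[0, 2, 2, 2, 2, 2, 5, 5, 5, 5]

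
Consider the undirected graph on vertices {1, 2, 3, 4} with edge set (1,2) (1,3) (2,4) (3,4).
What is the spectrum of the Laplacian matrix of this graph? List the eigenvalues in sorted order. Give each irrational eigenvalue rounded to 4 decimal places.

[0, 2, 2, 4]

Reading degrees in the order [1, 2, 3, 4] gives [2, 2, 2, 2]; set D = diag(2, 2, 2, 2) and form L = D - A. The multiplicity of 0 as a Laplacian eigenvalue equals the number of connected components.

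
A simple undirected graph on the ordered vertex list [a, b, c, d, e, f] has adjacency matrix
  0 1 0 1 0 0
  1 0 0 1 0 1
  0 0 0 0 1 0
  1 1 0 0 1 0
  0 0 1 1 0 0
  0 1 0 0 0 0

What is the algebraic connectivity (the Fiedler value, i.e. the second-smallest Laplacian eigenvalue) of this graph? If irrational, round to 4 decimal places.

0.4131

Reading degrees in the order [a, b, c, d, e, f] gives [2, 3, 1, 3, 2, 1]; set D = diag(2, 3, 1, 3, 2, 1) and form L = D - A. The smallest Laplacian eigenvalue is always 0. The next one, lambda_2 = 0.4131, measures how hard the graph is to disconnect: larger values mean better connectivity. The eigenvalues sum to 12, which equals trace(L) = 2|E|.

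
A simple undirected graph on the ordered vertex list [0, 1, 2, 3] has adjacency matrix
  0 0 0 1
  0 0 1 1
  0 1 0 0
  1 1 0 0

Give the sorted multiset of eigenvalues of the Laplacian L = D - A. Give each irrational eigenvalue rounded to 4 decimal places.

[0, 0.5858, 2, 3.4142]

Reading degrees in the order [0, 1, 2, 3] gives [1, 2, 1, 2]; set D = diag(1, 2, 1, 2) and form L = D - A. Diagonalising L (or applying a numerical eigensolver to the 4x4 matrix) gives the spectrum above. The eigenvalues sum to 6, which equals trace(L) = 2|E|.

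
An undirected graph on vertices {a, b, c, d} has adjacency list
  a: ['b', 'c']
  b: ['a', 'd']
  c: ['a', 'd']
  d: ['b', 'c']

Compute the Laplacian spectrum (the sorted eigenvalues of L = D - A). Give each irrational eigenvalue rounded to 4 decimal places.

[0, 2, 2, 4]

With the vertex order [a, b, c, d], the degrees are [2, 2, 2, 2], giving D = diag(2, 2, 2, 2) and L = D - A. L is symmetric positive semidefinite, so every eigenvalue is real and nonnegative.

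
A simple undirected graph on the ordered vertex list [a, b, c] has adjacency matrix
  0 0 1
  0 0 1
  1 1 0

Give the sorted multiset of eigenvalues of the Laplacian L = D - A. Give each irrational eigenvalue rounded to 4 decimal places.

With the vertex order [a, b, c], the degrees are [1, 1, 2], giving D = diag(1, 1, 2) and L = D - A. Since every row of L sums to 0, the all-ones vector is in the kernel and 0 is an eigenvalue. By the matrix-tree theorem the graph has (1/3) * product of the nonzero eigenvalues = 1 spanning tree. There is one zero in the spectrum, matching the 1 component.

[0, 1, 3]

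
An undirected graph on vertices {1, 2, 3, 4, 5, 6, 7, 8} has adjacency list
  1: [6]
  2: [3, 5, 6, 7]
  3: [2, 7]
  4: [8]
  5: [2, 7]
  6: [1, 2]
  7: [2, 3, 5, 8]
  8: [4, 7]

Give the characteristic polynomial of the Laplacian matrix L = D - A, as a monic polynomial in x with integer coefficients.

x^8 - 18x^7 + 128x^6 - 460x^5 + 887x^4 - 890x^3 + 408x^2 - 64x

Each diagonal entry of L is the vertex degree and each off-diagonal entry is -1 where an edge is present, 0 otherwise; in the order [1, 2, 3, 4, 5, 6, 7, 8] the diagonal is [1, 4, 2, 1, 2, 2, 4, 2]. Computing det(xI - L) by cofactor expansion (or equivalently via sum-over-permutations) gives x^8 - 18x^7 + 128x^6 - 460x^5 + 887x^4 - 890x^3 + 408x^2 - 64x. Since p(0) = det(-L) = 0, x divides p(x).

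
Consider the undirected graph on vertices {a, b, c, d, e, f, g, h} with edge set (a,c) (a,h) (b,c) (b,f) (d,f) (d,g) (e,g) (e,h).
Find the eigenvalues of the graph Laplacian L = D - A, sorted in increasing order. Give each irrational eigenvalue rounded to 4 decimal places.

Each diagonal entry of L is the vertex degree and each off-diagonal entry is -1 where an edge is present, 0 otherwise; in the order [a, b, c, d, e, f, g, h] the diagonal is [2, 2, 2, 2, 2, 2, 2, 2]. Diagonalising L (or applying a numerical eigensolver to the 8x8 matrix) gives the spectrum above. The single zero eigenvalue shows the graph is connected. The eigenvalues sum to 16, which equals trace(L) = 2|E|.

[0, 0.5858, 0.5858, 2, 2, 3.4142, 3.4142, 4]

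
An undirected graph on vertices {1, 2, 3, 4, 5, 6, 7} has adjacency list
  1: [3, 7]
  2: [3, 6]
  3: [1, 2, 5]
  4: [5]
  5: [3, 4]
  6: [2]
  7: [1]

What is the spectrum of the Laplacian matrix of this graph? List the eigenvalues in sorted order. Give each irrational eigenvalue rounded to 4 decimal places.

[0, 0.3820, 0.3820, 1.5858, 2.6180, 2.6180, 4.4142]

Reading degrees in the order [1, 2, 3, 4, 5, 6, 7] gives [2, 2, 3, 1, 2, 1, 1]; set D = diag(2, 2, 3, 1, 2, 1, 1) and form L = D - A. Diagonalising L (or applying a numerical eigensolver to the 7x7 matrix) gives the spectrum above. The single zero eigenvalue shows the graph is connected. By the matrix-tree theorem the graph has (1/7) * product of the nonzero eigenvalues = 1 spanning tree.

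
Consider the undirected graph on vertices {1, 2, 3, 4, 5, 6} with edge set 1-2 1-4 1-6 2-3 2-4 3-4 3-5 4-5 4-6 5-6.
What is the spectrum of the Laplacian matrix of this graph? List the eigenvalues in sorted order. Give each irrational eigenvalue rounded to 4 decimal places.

[0, 2.3820, 2.3820, 4.6180, 4.6180, 6]

Each diagonal entry of L is the vertex degree and each off-diagonal entry is -1 where an edge is present, 0 otherwise; in the order [1, 2, 3, 4, 5, 6] the diagonal is [3, 3, 3, 5, 3, 3]. L is symmetric positive semidefinite, so every eigenvalue is real and nonnegative. There is one zero in the spectrum, matching the 1 component.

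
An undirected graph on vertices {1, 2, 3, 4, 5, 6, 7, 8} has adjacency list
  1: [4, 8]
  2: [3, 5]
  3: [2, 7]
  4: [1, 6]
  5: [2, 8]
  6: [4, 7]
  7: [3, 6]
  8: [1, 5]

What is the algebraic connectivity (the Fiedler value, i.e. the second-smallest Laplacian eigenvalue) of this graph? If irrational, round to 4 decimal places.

0.5858

Each diagonal entry of L is the vertex degree and each off-diagonal entry is -1 where an edge is present, 0 otherwise; in the order [1, 2, 3, 4, 5, 6, 7, 8] the diagonal is [2, 2, 2, 2, 2, 2, 2, 2]. Computing the eigenvalues of L and sorting gives [0, 0.5858, 0.5858, 2, 2, 3.4142, 3.4142, 4]. The Fiedler value lambda_2 = 0.5858 is strictly positive, so the graph is connected.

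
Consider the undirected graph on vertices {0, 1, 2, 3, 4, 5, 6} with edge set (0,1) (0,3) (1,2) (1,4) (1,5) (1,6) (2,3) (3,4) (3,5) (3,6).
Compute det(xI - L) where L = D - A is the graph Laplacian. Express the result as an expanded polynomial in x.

x^7 - 20x^6 + 155x^5 - 600x^4 + 1240x^3 - 1312x^2 + 560x

Each diagonal entry of L is the vertex degree and each off-diagonal entry is -1 where an edge is present, 0 otherwise; in the order [0, 1, 2, 3, 4, 5, 6] the diagonal is [2, 5, 2, 5, 2, 2, 2]. L has integer entries, so p(x) = det(xI - L) has integer coefficients. Expanding the determinant yields x^7 - 20x^6 + 155x^5 - 600x^4 + 1240x^3 - 1312x^2 + 560x. The coefficient of x^6 equals -trace(L) = -20, matching the sum of degrees. There is one zero in the spectrum, matching the 1 component.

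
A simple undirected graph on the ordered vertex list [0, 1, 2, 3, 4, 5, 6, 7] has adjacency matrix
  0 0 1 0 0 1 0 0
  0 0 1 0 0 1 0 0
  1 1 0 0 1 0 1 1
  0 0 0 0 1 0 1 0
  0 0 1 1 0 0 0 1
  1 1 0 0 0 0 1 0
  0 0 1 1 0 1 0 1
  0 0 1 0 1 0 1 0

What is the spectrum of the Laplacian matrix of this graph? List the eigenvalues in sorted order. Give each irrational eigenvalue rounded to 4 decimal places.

With the vertex order [0, 1, 2, 3, 4, 5, 6, 7], the degrees are [2, 2, 5, 2, 3, 3, 4, 3], giving D = diag(2, 2, 5, 2, 3, 3, 4, 3) and L = D - A. Since every row of L sums to 0, the all-ones vector is in the kernel and 0 is an eigenvalue. The single zero eigenvalue shows the graph is connected. The largest eigenvalue, 6.5411, is at most the vertex count 8. By the matrix-tree theorem the graph has (1/8) * product of the nonzero eigenvalues = 244 spanning trees.

[0, 1.0501, 2, 2.2784, 3.0988, 4, 5.0317, 6.5411]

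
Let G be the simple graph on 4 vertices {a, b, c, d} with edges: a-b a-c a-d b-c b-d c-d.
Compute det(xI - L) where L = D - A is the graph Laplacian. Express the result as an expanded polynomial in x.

With the vertex order [a, b, c, d], the degrees are [3, 3, 3, 3], giving D = diag(3, 3, 3, 3) and L = D - A. Computing det(xI - L) by cofactor expansion (or equivalently via sum-over-permutations) gives x^4 - 12x^3 + 48x^2 - 64x. The constant term is 0 because L is singular (the all-ones vector lies in its kernel). By the matrix-tree theorem the graph has (1/4) * product of the nonzero eigenvalues = 16 spanning trees.

x^4 - 12x^3 + 48x^2 - 64x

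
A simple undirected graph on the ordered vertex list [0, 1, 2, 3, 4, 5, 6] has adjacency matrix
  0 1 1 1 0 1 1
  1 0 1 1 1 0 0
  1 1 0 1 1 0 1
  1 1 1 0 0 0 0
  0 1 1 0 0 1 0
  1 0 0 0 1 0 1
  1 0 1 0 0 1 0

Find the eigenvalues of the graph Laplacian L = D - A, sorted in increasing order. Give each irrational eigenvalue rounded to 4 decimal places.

Each diagonal entry of L is the vertex degree and each off-diagonal entry is -1 where an edge is present, 0 otherwise; in the order [0, 1, 2, 3, 4, 5, 6] the diagonal is [5, 4, 5, 3, 3, 3, 3]. Since every row of L sums to 0, the all-ones vector is in the kernel and 0 is an eigenvalue. The largest eigenvalue, 6.4760, is at most the vertex count 7.

[0, 2.1056, 2.6815, 3.9069, 4.9006, 5.9294, 6.4760]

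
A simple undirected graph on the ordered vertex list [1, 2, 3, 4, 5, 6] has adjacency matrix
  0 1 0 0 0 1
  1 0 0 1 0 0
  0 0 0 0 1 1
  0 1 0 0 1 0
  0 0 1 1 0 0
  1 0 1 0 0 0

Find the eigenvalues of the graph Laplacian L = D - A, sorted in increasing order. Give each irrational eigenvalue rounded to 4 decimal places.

With the vertex order [1, 2, 3, 4, 5, 6], the degrees are [2, 2, 2, 2, 2, 2], giving D = diag(2, 2, 2, 2, 2, 2) and L = D - A. Diagonalising L (or applying a numerical eigensolver to the 6x6 matrix) gives the spectrum above. The single zero eigenvalue shows the graph is connected. The eigenvalues sum to 12, which equals trace(L) = 2|E|. There is one zero in the spectrum, matching the 1 component.

[0, 1, 1, 3, 3, 4]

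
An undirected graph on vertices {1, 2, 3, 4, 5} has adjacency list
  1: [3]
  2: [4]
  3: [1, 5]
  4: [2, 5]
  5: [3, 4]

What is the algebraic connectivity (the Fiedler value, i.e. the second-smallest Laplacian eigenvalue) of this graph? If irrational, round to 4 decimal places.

Each diagonal entry of L is the vertex degree and each off-diagonal entry is -1 where an edge is present, 0 otherwise; in the order [1, 2, 3, 4, 5] the diagonal is [1, 1, 2, 2, 2]. The smallest Laplacian eigenvalue is always 0. The next one, lambda_2 = 0.3820, measures how hard the graph is to disconnect: larger values mean better connectivity. By the matrix-tree theorem the graph has (1/5) * product of the nonzero eigenvalues = 1 spanning tree.

0.3820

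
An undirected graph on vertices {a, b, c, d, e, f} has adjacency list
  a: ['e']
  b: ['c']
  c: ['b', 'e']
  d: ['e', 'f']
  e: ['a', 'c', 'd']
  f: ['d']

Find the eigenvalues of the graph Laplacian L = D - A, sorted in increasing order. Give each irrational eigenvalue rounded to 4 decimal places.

[0, 0.3820, 0.6972, 2, 2.6180, 4.3028]

Reading degrees in the order [a, b, c, d, e, f] gives [1, 1, 2, 2, 3, 1]; set D = diag(1, 1, 2, 2, 3, 1) and form L = D - A. Since every row of L sums to 0, the all-ones vector is in the kernel and 0 is an eigenvalue. The eigenvalues sum to 10, which equals trace(L) = 2|E|. There is one zero in the spectrum, matching the 1 component.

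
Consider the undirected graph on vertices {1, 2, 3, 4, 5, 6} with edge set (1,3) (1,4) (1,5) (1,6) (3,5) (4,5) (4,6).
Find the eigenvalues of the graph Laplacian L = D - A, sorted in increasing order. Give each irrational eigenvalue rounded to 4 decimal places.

[0, 0, 1.5858, 3, 4.4142, 5]

With the vertex order [1, 2, 3, 4, 5, 6], the degrees are [4, 0, 2, 3, 3, 2], giving D = diag(4, 0, 2, 3, 3, 2) and L = D - A. Since every row of L sums to 0, the all-ones vector is in the kernel and 0 is an eigenvalue. The 2 zero eigenvalues correspond to the 2 connected components. There are 2 zeros in the spectrum, matching the 2 components. The eigenvalues sum to 14, which equals trace(L) = 2|E|.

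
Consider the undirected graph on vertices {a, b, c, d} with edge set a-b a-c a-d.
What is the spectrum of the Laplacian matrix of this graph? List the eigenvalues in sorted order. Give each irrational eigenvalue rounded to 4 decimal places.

[0, 1, 1, 4]

Each diagonal entry of L is the vertex degree and each off-diagonal entry is -1 where an edge is present, 0 otherwise; in the order [a, b, c, d] the diagonal is [3, 1, 1, 1]. Since every row of L sums to 0, the all-ones vector is in the kernel and 0 is an eigenvalue. There is one zero in the spectrum, matching the 1 component.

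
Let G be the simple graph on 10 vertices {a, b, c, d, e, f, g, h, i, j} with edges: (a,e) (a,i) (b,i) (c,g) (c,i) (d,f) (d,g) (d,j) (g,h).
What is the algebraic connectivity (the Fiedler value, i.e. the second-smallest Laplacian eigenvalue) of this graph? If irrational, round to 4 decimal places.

With the vertex order [a, b, c, d, e, f, g, h, i, j], the degrees are [2, 1, 2, 3, 1, 1, 3, 1, 3, 1], giving D = diag(2, 1, 2, 3, 1, 1, 3, 1, 3, 1) and L = D - A. The sorted Laplacian eigenvalues are [0, 0.1487, 0.5188, 0.6496, 1, 1.4400, 2.3111, 3.0561, 4.1701, 4.7056]; the algebraic connectivity is the second entry, 0.1487. The largest eigenvalue, 4.7056, is at most the vertex count 10.

0.1487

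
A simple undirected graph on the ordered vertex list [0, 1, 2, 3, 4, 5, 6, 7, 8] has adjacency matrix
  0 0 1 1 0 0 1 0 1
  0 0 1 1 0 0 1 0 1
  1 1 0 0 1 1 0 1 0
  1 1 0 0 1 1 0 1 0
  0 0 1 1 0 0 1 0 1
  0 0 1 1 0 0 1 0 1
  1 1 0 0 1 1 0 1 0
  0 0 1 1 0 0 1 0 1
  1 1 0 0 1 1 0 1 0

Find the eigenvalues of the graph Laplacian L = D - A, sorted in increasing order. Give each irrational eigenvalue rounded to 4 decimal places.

With the vertex order [0, 1, 2, 3, 4, 5, 6, 7, 8], the degrees are [4, 4, 5, 5, 4, 4, 5, 4, 5], giving D = diag(4, 4, 5, 5, 4, 4, 5, 4, 5) and L = D - A. L is symmetric positive semidefinite, so every eigenvalue is real and nonnegative. The single zero eigenvalue shows the graph is connected. There is one zero in the spectrum, matching the 1 component. The largest eigenvalue, 9, is at most the vertex count 9.

[0, 4, 4, 4, 4, 5, 5, 5, 9]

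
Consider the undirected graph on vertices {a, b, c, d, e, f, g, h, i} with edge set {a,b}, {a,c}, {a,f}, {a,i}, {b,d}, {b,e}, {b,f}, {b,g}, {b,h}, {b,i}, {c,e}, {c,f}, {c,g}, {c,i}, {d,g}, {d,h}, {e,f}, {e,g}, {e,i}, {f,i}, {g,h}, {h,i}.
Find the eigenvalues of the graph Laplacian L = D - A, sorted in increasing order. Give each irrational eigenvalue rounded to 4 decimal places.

With the vertex order [a, b, c, d, e, f, g, h, i], the degrees are [4, 7, 5, 3, 5, 5, 5, 4, 6], giving D = diag(4, 7, 5, 3, 5, 5, 5, 4, 6) and L = D - A. Since every row of L sums to 0, the all-ones vector is in the kernel and 0 is an eigenvalue. By the matrix-tree theorem the graph has (1/9) * product of the nonzero eigenvalues = 51400 spanning trees.

[0, 2.0300, 4.1066, 4.4151, 5.2818, 6, 6.4304, 7.3872, 8.3489]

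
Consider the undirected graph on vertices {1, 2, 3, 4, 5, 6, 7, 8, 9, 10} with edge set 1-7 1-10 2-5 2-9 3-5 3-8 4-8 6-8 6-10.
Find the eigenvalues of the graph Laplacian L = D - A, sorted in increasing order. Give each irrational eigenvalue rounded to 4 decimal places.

[0, 0.1206, 0.3489, 1, 1, 2, 2.3473, 3.2739, 3.5321, 4.3772]

With the vertex order [1, 2, 3, 4, 5, 6, 7, 8, 9, 10], the degrees are [2, 2, 2, 1, 2, 2, 1, 3, 1, 2], giving D = diag(2, 2, 2, 1, 2, 2, 1, 3, 1, 2) and L = D - A. L is symmetric positive semidefinite, so every eigenvalue is real and nonnegative. The single zero eigenvalue shows the graph is connected. The eigenvalues sum to 18, which equals trace(L) = 2|E|. By the matrix-tree theorem the graph has (1/10) * product of the nonzero eigenvalues = 1 spanning tree.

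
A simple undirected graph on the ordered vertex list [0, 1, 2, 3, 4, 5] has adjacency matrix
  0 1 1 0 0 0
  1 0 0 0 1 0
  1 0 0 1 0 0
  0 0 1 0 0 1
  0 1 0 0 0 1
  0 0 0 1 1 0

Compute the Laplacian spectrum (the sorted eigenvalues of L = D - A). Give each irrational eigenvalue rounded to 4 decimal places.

[0, 1, 1, 3, 3, 4]

Reading degrees in the order [0, 1, 2, 3, 4, 5] gives [2, 2, 2, 2, 2, 2]; set D = diag(2, 2, 2, 2, 2, 2) and form L = D - A. The multiplicity of 0 as a Laplacian eigenvalue equals the number of connected components. There is one zero in the spectrum, matching the 1 component. By the matrix-tree theorem the graph has (1/6) * product of the nonzero eigenvalues = 6 spanning trees.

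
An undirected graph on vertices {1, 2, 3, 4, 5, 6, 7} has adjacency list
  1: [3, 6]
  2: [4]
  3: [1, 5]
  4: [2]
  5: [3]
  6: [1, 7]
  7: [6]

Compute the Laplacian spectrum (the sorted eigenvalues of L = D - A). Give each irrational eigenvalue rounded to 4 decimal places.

With the vertex order [1, 2, 3, 4, 5, 6, 7], the degrees are [2, 1, 2, 1, 1, 2, 1], giving D = diag(2, 1, 2, 1, 1, 2, 1) and L = D - A. L is symmetric positive semidefinite, so every eigenvalue is real and nonnegative. The 2 zero eigenvalues correspond to the 2 connected components. There are 2 zeros in the spectrum, matching the 2 components.

[0, 0, 0.3820, 1.3820, 2, 2.6180, 3.6180]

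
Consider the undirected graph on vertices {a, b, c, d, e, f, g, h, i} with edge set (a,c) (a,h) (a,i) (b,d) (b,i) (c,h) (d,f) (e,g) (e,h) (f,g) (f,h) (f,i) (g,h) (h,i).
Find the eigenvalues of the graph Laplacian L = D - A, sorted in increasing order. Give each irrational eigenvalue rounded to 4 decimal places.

With the vertex order [a, b, c, d, e, f, g, h, i], the degrees are [3, 2, 2, 2, 2, 4, 3, 6, 4], giving D = diag(3, 2, 2, 2, 2, 4, 3, 6, 4) and L = D - A. L is symmetric positive semidefinite, so every eigenvalue is real and nonnegative. The single zero eigenvalue shows the graph is connected. By the matrix-tree theorem the graph has (1/9) * product of the nonzero eigenvalues = 512 spanning trees.

[0, 0.8579, 1.2841, 2.5168, 2.7412, 3.4366, 4.3293, 5.7625, 7.0716]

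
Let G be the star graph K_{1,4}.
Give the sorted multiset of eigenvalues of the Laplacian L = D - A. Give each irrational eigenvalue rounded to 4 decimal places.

The graph has 5 vertices and degree multiset [4, 1, 1, 1, 1]; D is the diagonal matrix of degrees and L = D - A. The multiplicity of 0 as a Laplacian eigenvalue equals the number of connected components. By the matrix-tree theorem the graph has (1/5) * product of the nonzero eigenvalues = 1 spanning tree. The eigenvalues sum to 8, which equals trace(L) = 2|E|.

[0, 1, 1, 1, 5]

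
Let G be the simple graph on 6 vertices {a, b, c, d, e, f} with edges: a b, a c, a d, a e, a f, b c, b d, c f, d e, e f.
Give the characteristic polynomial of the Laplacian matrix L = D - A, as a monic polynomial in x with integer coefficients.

x^6 - 20x^5 + 155x^4 - 580x^3 + 1045x^2 - 726x

Reading degrees in the order [a, b, c, d, e, f] gives [5, 3, 3, 3, 3, 3]; set D = diag(5, 3, 3, 3, 3, 3) and form L = D - A. Computing det(xI - L) by cofactor expansion (or equivalently via sum-over-permutations) gives x^6 - 20x^5 + 155x^4 - 580x^3 + 1045x^2 - 726x. The constant term is 0 because L is singular (the all-ones vector lies in its kernel). By the matrix-tree theorem the graph has (1/6) * product of the nonzero eigenvalues = 121 spanning trees.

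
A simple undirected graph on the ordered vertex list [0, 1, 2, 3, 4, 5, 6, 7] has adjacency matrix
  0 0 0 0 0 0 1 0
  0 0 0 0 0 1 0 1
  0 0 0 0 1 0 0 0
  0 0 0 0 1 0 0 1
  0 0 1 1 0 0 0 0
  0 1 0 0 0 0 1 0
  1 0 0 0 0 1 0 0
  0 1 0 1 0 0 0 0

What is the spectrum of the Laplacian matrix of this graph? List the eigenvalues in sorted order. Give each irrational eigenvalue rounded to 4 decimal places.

[0, 0.1522, 0.5858, 1.2346, 2, 2.7654, 3.4142, 3.8478]

Reading degrees in the order [0, 1, 2, 3, 4, 5, 6, 7] gives [1, 2, 1, 2, 2, 2, 2, 2]; set D = diag(1, 2, 1, 2, 2, 2, 2, 2) and form L = D - A. L is symmetric positive semidefinite, so every eigenvalue is real and nonnegative. The single zero eigenvalue shows the graph is connected. By the matrix-tree theorem the graph has (1/8) * product of the nonzero eigenvalues = 1 spanning tree. There is one zero in the spectrum, matching the 1 component.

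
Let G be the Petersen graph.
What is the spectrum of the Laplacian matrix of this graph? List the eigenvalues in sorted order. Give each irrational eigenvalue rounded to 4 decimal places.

[0, 2, 2, 2, 2, 2, 5, 5, 5, 5]

The graph has 10 vertices and degree multiset [3, 3, 3, 3, 3, 3, 3, 3, 3, 3]; D is the diagonal matrix of degrees and L = D - A. The multiplicity of 0 as a Laplacian eigenvalue equals the number of connected components. There is one zero in the spectrum, matching the 1 component. By the matrix-tree theorem the graph has (1/10) * product of the nonzero eigenvalues = 2000 spanning trees.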